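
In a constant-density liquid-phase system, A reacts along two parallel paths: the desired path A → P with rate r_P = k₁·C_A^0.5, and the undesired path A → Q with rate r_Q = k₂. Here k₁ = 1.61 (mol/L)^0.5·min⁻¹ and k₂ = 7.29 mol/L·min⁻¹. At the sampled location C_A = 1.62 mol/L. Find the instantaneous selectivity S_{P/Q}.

0.281

S_{P/Q} = r_P/r_Q = (k₁·C_A^0.5)/(k₂) = (k₁/k₂)·C_A^0.5.
= (1.61×1.620^0.5) / (7.29) = 2.049/7.290 = 0.281.
Since the desired path is higher order in A, keeping C_A high (PFR or concentrated feed) favours P.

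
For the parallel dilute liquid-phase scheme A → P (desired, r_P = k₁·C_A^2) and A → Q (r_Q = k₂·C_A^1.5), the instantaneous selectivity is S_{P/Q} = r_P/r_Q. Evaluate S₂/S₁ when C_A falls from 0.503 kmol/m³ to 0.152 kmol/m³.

0.550

S_{P/Q} = (k₁/k₂)·C_A^0.5, so S₂/S₁ = (C_{A,2}/C_{A,1})^0.5.
= (0.152/0.503)^0.5 = (0.3022)^0.5 = 0.550.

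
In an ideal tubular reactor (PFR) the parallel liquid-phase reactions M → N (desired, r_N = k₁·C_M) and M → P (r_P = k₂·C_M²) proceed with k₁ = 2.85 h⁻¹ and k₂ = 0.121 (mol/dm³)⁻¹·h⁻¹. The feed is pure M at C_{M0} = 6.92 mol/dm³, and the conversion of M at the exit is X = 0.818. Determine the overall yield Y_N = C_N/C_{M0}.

C_M = C_{M0}(1−X) = 1.259 mol/dm³.
Along a PFR/batch, dC_N/dC_M = −r_N/(r_N+r_P) = −k₁/(k₁+k₂·C_M).
Integrating from C_{M0} to C_M: C_N = (2.85/0.121)·ln[(2.85+0.121·6.92)/(2.85+0.121·1.26)] = 23.55·ln(3.687/3.002) = 4.840 mol/dm³.
Y_N = C_N/C_{M0} = 4.840/6.92 = 0.699.

0.699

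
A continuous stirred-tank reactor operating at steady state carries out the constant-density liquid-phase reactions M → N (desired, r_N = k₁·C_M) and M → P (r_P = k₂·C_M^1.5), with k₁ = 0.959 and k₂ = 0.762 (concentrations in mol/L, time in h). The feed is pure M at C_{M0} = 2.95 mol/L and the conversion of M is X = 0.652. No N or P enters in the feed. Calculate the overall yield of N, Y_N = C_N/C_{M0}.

0.361

Exit C_M = C_{M0}(1−X) = 2.95×0.348 = 1.027 mol/L.
Rates in a CSTR are evaluated at the outlet concentration: r_N = 0.959×1.027 = 0.9845, r_P = 0.762×1.027^1.5 = 0.7926.
Fraction of consumed M going to N: r_N/(r_N+r_P) = 0.5540.
C_N = 0.5540·C_{M0}·X = 0.5540×2.95×0.652 = 1.07 mol/L; Y_N = C_N/C_{M0} = 0.361.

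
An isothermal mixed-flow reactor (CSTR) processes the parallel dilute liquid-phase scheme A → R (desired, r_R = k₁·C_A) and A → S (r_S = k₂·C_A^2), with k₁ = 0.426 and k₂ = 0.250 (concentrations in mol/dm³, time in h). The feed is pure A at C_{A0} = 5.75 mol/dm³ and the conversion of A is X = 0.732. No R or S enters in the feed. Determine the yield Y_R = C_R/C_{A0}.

0.384

Exit C_A = C_{A0}(1−X) = 5.75×0.268 = 1.541 mol/dm³.
Rates in a CSTR are evaluated at the outlet concentration: r_R = 0.426×1.541 = 0.6565, r_S = 0.250×1.541^2 = 0.5937.
Fraction of consumed A going to R: r_R/(r_R+r_S) = 0.5251.
C_R = 0.5251·C_{A0}·X = 0.5251×5.75×0.732 = 2.21 mol/dm³; Y_R = C_R/C_{A0} = 0.384.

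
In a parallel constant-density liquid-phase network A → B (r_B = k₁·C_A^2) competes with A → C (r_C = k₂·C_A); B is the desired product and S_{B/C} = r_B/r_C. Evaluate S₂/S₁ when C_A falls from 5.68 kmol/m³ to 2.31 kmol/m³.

0.407

S_{B/C} = (k₁/k₂)·C_A, so S₂/S₁ = (C_{A,2}/C_{A,1}).
= 2.31/5.68 = 0.407.
Selectivity toward B falls as C_A falls — high-concentration operation is favoured.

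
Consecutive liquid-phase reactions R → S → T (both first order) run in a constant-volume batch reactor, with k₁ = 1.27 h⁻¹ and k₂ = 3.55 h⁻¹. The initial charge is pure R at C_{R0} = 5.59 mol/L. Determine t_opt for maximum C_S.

0.451 h

Setting dC_S/dt = 0 gives t_opt = ln(k₂/k₁)/(k₂−k₁).
= ln(3.55/1.27)/(3.55−1.27) = ln(2.795)/2.280 = 1.028/2.280 = 0.451 h.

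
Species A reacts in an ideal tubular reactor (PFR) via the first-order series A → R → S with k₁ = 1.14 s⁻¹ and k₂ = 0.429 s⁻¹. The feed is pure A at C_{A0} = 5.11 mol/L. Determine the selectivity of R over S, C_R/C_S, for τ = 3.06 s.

0.652

For first-order series with pure A initially, C_R(τ) = k₁C_{A0}/(k₂−k₁)·(e^(−k₁τ) − e^(−k₂τ)).
e^(−k₁τ) = e^(−1.14×3.06) = e^(−3.488) = 0.03055; e^(−k₂τ) = e^(−1.313) = 0.2691.
C_R = 1.14×5.11/(0.429−1.14) × (0.03055−0.2691) = (-8.193)×(-0.2385) = 1.954 mol/L.
C_A = C_{A0}e^(−k₁τ) = 0.1561 mol/L, so C_S = C_{A0}−C_A−C_R = 3.000 mol/L; C_R/C_S = 0.652.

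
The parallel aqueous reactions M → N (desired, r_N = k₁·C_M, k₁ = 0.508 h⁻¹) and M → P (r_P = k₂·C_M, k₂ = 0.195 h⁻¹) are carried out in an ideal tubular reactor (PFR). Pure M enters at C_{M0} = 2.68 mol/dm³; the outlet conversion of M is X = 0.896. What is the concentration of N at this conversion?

1.74 mol/dm³

C_M = C_{M0}(1−X) = 0.2787 mol/dm³.
Both paths are first order in M, so the instantaneous fraction to N is constant: dC_N/d(−C_M) = k₁/(k₁+k₂) = 0.7226.
C_N = 0.7226·(C_{M0}−C_M) = 0.7226×2.401 = 1.74 mol/dm³.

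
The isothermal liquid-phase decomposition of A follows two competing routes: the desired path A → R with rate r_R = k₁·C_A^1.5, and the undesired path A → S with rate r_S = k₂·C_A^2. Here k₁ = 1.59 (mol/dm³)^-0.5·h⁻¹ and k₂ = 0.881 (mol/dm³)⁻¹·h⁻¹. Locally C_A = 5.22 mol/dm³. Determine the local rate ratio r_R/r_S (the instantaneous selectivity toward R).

S_{R/S} = r_R/r_S = (k₁·C_A^1.5)/(k₂·C_A^2) = (k₁/k₂)·C_A^-0.5.
= (1.59×5.220^1.5) / (0.881×5.220^2) = 18.96/24.01 = 0.790.
The undesired path is higher order in A, so low C_A (CSTR or dilute feed) favours R.

0.790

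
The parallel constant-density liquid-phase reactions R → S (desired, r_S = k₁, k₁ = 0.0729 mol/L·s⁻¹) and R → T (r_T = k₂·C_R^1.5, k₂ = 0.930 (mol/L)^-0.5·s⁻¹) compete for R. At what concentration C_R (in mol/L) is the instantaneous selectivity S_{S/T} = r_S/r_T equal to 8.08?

S_{S/T} = (k₁/k₂)·C_R^-1.5 ⇒ C_R = (S·k₂/k₁)^(1/(-1.5)).
= (8.08×0.930/0.0729)^(-0.6667) = (103.1)^(-0.6667) = 0.0455 mol/L.

0.0455 mol/L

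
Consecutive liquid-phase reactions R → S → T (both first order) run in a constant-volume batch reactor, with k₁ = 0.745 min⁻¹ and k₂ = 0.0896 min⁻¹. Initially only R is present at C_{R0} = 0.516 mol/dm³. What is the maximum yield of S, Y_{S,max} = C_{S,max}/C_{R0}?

0.749

Evaluating C_S at t_opt = ln(k₂/k₁)/(k₂−k₁) gives C_{S,max}/C_{R0} = (k₁/k₂)^[k₂/(k₂−k₁)].
= (0.745/0.0896)^(0.0896/(0.0896−0.745)) = (8.315)^(-0.1367) = 0.7486.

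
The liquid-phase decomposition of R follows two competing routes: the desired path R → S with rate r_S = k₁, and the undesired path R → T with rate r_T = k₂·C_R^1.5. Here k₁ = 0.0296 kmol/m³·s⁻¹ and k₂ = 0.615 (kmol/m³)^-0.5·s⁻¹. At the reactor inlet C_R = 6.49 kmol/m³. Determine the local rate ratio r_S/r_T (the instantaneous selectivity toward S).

0.00291

S_{S/T} = r_S/r_T = (k₁)/(k₂·C_R^1.5) = (k₁/k₂)·C_R^-1.5.
= (0.0296) / (0.615×6.490^1.5) = 0.02960/10.17 = 0.00291.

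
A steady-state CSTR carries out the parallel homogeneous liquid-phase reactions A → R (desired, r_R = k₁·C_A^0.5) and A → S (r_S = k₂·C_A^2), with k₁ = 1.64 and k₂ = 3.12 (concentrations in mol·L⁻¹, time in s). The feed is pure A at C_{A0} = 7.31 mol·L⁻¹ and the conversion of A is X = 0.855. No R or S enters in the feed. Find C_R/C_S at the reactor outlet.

Exit C_A = C_{A0}(1−X) = 7.31×0.145 = 1.060 mol·L⁻¹.
A CSTR operates uniformly at the exit composition, giving r_R = 1.688 and r_S = 3.505 (each k·C_A^n at C_A = 1.060).
Overall selectivity = C_R/C_S = r_Rτ/(r_Sτ) = r_R/r_S = 0.482.

0.482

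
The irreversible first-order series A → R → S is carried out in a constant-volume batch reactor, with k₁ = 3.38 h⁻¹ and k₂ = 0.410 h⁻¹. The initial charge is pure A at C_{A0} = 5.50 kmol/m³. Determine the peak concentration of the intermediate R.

4.11 kmol/m³

Evaluating C_R at t_opt = ln(k₂/k₁)/(k₂−k₁) gives C_{R,max}/C_{A0} = (k₁/k₂)^[k₂/(k₂−k₁)].
= (3.38/0.410)^(0.410/(0.410−3.38)) = (8.244)^(-0.1380) = 0.7474.
C_{R,max} = 0.7474×5.50 = 4.11 kmol/m³.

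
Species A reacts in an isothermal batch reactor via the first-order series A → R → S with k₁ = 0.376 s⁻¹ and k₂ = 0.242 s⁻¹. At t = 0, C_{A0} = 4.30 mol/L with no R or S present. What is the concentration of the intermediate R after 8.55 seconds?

The intermediate concentration in a first-order A→B→C sequence is C_R = k₁C_{A0}(e^(−k₁t) − e^(−k₂t))/(k₂−k₁).
e^(−k₁t) = e^(−0.376×8.55) = e^(−3.215) = 0.04016; e^(−k₂t) = e^(−2.069) = 0.1263.
C_R = 0.376×4.30/(0.242−0.376) × (0.04016−0.1263) = (-12.07)×(-0.08614) = 1.039 mol/L.

1.04 mol/L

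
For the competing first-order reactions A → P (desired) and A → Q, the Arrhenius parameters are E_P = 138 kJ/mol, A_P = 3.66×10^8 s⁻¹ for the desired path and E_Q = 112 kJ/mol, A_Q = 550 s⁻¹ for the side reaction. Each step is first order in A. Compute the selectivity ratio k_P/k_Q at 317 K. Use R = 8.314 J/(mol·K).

k_P/k_Q = (A_P/A_Q)·exp[−(E_P−E_Q)/(RT)] = (A_P/A_Q)·exp[(E_Q−E_P)/(RT)].
(E_Q−E_P)/(RT) = (112−138)×10³/(8.314×317) = -26000/2636 = -9.865.
k_P/k_Q = (3.66×10^8/550)·exp(-9.865) = 6.655×10^5 × 5.195×10^-5 = 34.6.

34.6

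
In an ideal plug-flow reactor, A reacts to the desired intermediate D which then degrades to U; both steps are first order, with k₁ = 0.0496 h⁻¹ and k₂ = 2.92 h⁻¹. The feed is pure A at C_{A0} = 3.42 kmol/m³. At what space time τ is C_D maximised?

1.42 h

For first-order series the maximum of C_D occurs at τ_opt = ln(k₂/k₁)/(k₂−k₁).
= ln(2.92/0.0496)/(2.92−0.0496) = ln(58.87)/2.870 = 4.075/2.870 = 1.42 h.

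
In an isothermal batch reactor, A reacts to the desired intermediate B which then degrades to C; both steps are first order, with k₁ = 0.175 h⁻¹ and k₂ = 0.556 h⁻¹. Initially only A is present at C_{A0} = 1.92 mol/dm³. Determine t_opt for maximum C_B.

Setting dC_B/dt = 0 gives t_opt = ln(k₂/k₁)/(k₂−k₁).
= ln(0.556/0.175)/(0.556−0.175) = ln(3.177)/0.3810 = 1.156/0.3810 = 3.03 h.

3.03 h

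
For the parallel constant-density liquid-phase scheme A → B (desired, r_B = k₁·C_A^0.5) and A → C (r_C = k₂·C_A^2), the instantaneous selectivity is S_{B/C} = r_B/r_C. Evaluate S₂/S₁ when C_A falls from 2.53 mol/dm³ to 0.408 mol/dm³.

15.4

S_{B/C} = (k₁/k₂)·C_A^-1.5, so S₂/S₁ = (C_{A,2}/C_{A,1})^-1.5.
= (0.408/2.53)^(-1.5) = (0.1613)^(-1.5) = 15.4.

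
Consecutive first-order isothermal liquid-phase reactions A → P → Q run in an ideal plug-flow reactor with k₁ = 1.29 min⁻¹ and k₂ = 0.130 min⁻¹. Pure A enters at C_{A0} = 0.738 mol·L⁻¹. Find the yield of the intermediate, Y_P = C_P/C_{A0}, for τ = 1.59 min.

Solving the coupled first-order balances gives C_P(τ) = [k₁/(k₂−k₁)]·C_{A0}·(e^(−k₁τ) − e^(−k₂τ)).
e^(−k₁τ) = e^(−1.29×1.59) = e^(−2.051) = 0.1286; e^(−k₂τ) = e^(−0.2067) = 0.8133.
C_P = 1.29×0.738/(0.130−1.29) × (0.1286−0.8133) = (-0.8207)×(-0.6847) = 0.5619 mol·L⁻¹.
Y_P = C_P/C_{A0} = 0.5619/0.738 = 0.761.

0.761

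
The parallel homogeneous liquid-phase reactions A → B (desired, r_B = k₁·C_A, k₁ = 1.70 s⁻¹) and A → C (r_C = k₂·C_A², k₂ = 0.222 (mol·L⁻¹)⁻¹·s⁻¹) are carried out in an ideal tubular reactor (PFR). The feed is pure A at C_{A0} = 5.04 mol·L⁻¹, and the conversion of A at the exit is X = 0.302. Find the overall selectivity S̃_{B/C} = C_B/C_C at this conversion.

C_A = C_{A0}(1−X) = 3.518 mol·L⁻¹.
Along a PFR/batch, dC_B/dC_A = −r_B/(r_B+r_C) = −k₁/(k₁+k₂·C_A).
Integrating from C_{A0} to C_A: C_B = (1.70/0.222)·ln[(1.70+0.222·5.04)/(1.70+0.222·3.52)] = 7.658·ln(2.819/2.481) = 0.9778 mol·L⁻¹.
C_C = (C_{A0}−C_A)−C_B = 0.5443 mol·L⁻¹; S̃_{B/C} = 0.9778/0.5443 = 1.80.

1.80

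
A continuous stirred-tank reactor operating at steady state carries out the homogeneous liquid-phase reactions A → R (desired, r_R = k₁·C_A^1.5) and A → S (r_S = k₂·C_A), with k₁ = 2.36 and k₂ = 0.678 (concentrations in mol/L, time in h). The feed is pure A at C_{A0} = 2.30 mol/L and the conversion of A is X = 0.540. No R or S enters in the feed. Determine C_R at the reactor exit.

Exit C_A = C_{A0}(1−X) = 2.30×0.460 = 1.058 mol/L.
In a CSTR the entire volume is at exit conditions, so r_R = 2.36×1.058^1.5 = 2.568 and r_S = 0.678×1.058 = 0.7173.
Fraction of consumed A going to R: r_R/(r_R+r_S) = 0.7817.
C_R = 0.7817·C_{A0}·X = 0.7817×2.30×0.540 = 0.971 mol/L.

0.971 mol/L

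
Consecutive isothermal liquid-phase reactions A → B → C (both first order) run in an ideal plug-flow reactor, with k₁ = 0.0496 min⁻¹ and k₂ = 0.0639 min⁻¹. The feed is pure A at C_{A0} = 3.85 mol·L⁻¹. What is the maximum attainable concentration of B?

1.24 mol·L⁻¹

Evaluating C_B at τ_opt = ln(k₂/k₁)/(k₂−k₁) gives C_{B,max}/C_{A0} = (k₁/k₂)^[k₂/(k₂−k₁)].
= (0.0496/0.0639)^(0.0639/(0.0639−0.0496)) = (0.7762)^(4.469) = 0.3224.
C_{B,max} = 0.3224×3.85 = 1.24 mol·L⁻¹.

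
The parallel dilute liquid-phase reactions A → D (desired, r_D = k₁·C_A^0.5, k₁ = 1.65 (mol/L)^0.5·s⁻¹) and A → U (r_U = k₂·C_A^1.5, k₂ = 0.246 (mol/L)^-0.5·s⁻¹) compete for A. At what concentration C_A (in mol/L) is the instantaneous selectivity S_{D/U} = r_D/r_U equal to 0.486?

S_{D/U} = (k₁/k₂)·C_A⁻¹ ⇒ C_A = (S·k₂/k₁)^(-1).
= (0.486×0.246/1.65)^(-1) = (0.07246)^(-1) = 13.8 mol/L.

13.8 mol/L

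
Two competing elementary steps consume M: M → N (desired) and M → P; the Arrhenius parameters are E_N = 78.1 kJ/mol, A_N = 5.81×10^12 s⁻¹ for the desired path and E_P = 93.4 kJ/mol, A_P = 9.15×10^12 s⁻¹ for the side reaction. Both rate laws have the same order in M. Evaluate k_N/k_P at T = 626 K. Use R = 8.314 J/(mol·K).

k_N/k_P = (A_N/A_P)·exp[−(E_N−E_P)/(RT)] = (A_N/A_P)·exp[(E_P−E_N)/(RT)].
(E_P−E_N)/(RT) = (93.4−78.1)×10³/(8.314×626) = 15300/5205 = 2.940.
k_N/k_P = (5.81×10^12/9.15×10^12)·exp(2.940) = 0.6350 × 18.91 = 12.0.

12.0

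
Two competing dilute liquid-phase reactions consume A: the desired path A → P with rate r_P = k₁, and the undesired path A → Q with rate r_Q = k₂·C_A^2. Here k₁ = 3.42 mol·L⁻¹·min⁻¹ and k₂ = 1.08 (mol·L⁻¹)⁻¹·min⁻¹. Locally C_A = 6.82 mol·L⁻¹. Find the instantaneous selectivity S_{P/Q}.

0.0681

S_{P/Q} = r_P/r_Q = (k₁)/(k₂·C_A^2) = (k₁/k₂)·C_A^-2.
= (3.42) / (1.08×6.820^2) = 3.420/50.23 = 0.0681.
The undesired path is higher order in A, so low C_A (CSTR or dilute feed) favours P.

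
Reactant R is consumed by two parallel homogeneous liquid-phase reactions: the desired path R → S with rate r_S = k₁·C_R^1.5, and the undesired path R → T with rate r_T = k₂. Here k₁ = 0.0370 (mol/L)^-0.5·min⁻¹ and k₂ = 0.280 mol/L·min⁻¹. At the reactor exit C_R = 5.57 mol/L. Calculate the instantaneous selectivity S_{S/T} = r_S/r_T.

S_{S/T} = r_S/r_T = (k₁·C_R^1.5)/(k₂) = (k₁/k₂)·C_R^1.5.
= (0.0370×5.570^1.5) / (0.280) = 0.4864/0.2800 = 1.74.

1.74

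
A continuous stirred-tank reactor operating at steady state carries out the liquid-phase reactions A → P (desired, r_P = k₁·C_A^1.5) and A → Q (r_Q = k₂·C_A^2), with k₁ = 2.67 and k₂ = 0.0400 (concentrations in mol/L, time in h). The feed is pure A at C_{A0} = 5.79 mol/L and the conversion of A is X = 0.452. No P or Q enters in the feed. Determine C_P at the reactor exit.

2.55 mol/L

Exit C_A = C_{A0}(1−X) = 5.79×0.548 = 3.173 mol/L.
A CSTR operates uniformly at the exit composition, giving r_P = 15.09 and r_Q = 0.4027 (each k·C_A^n at C_A = 3.173).
Fraction of consumed A going to P: r_P/(r_P+r_Q) = 0.9740.
C_P = 0.9740·C_{A0}·X = 0.9740×5.79×0.452 = 2.55 mol/L.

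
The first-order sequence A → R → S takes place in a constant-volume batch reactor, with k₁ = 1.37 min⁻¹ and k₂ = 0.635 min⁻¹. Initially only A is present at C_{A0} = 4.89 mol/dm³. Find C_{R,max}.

Evaluating C_R at t_opt = ln(k₂/k₁)/(k₂−k₁) gives C_{R,max}/C_{A0} = (k₁/k₂)^[k₂/(k₂−k₁)].
= (1.37/0.635)^(0.635/(0.635−1.37)) = (2.157)^(-0.8639) = 0.5146.
C_{R,max} = 0.5146×4.89 = 2.52 mol/dm³.

2.52 mol/dm³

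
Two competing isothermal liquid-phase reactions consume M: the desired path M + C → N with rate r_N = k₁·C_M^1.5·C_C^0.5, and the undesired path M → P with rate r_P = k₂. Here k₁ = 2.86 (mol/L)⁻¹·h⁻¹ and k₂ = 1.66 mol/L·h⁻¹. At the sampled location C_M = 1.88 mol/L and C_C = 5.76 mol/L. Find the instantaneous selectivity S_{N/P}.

10.7

S_{N/P} = r_N/r_P = (k₁·C_M^1.5·C_C^0.5)/(k₂) = (k₁/k₂)·C_M^1.5·C_C^0.5.
= (2.86×1.880^1.5×5.760^0.5) / (1.66) = 17.69/1.660 = 10.7.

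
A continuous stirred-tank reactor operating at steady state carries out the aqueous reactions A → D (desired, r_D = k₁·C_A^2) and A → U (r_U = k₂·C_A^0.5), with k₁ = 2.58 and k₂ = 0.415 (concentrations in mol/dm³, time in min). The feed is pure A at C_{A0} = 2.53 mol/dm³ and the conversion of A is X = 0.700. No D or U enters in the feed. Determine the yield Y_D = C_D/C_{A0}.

0.563

Exit C_A = C_{A0}(1−X) = 2.53×0.300 = 0.7590 mol/dm³.
In a CSTR the entire volume is at exit conditions, so r_D = 2.58×0.7590^2 = 1.486 and r_U = 0.415×0.7590^0.5 = 0.3616.
Fraction of consumed A going to D: r_D/(r_D+r_U) = 0.8043.
C_D = 0.8043·C_{A0}·X = 0.8043×2.53×0.700 = 1.42 mol/dm³; Y_D = C_D/C_{A0} = 0.563.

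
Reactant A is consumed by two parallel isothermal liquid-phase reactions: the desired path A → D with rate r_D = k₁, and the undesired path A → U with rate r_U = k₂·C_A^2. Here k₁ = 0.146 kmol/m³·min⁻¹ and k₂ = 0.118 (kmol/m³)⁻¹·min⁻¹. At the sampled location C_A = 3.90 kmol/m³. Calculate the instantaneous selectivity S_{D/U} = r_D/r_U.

S_{D/U} = r_D/r_U = (k₁)/(k₂·C_A^2) = (k₁/k₂)·C_A^-2.
= (0.146) / (0.118×3.900^2) = 0.1460/1.795 = 0.0813.
The undesired path is higher order in A, so low C_A (CSTR or dilute feed) favours D.

0.0813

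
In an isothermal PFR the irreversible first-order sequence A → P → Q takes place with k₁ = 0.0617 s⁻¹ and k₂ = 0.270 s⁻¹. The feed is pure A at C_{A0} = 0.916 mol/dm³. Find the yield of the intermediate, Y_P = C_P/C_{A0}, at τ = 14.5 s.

The intermediate concentration in a first-order A→B→C sequence is C_P = k₁C_{A0}(e^(−k₁τ) − e^(−k₂τ))/(k₂−k₁).
e^(−k₁τ) = e^(−0.0617×14.5) = e^(−0.8946) = 0.4088; e^(−k₂τ) = e^(−3.915) = 0.01994.
C_P = 0.0617×0.916/(0.270−0.0617) × (0.4088−0.01994) = 0.2713×0.3888 = 0.1055 mol/dm³.
Y_P = C_P/C_{A0} = 0.1055/0.916 = 0.115.

0.115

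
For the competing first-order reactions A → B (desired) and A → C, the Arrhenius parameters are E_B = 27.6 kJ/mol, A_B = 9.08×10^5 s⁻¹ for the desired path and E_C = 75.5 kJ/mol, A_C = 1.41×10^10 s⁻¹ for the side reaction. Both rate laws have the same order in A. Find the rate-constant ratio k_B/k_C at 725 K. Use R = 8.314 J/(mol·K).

0.182

With equal orders, S_{B/C} = k_B/k_C = (A_B/A_C)·exp[(E_C−E_B)/(RT)].
(E_C−E_B)/(RT) = (75.5−27.6)×10³/(8.314×725) = 47900/6028 = 7.947.
k_B/k_C = (9.08×10^5/1.41×10^10)·exp(7.947) = 6.440×10^-5 × 2826 = 0.182.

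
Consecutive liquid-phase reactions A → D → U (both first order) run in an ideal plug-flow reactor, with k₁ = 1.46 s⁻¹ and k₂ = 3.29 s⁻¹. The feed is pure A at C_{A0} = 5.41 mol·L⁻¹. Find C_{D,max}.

Evaluating C_D at τ_opt = ln(k₂/k₁)/(k₂−k₁) gives C_{D,max}/C_{A0} = (k₁/k₂)^[k₂/(k₂−k₁)].
= (1.46/3.29)^(3.29/(3.29−1.46)) = (0.4438)^(1.798) = 0.2321.
C_{D,max} = 0.2321×5.41 = 1.26 mol·L⁻¹.

1.26 mol·L⁻¹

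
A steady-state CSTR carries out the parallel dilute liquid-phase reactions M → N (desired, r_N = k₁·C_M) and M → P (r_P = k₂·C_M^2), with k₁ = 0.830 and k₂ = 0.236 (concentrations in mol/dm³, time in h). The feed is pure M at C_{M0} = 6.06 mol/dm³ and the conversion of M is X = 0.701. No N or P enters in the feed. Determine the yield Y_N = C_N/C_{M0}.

0.463

Exit C_M = C_{M0}(1−X) = 6.06×0.299 = 1.812 mol/dm³.
In a CSTR the entire volume is at exit conditions, so r_N = 0.830×1.812 = 1.504 and r_P = 0.236×1.812^2 = 0.7748.
Fraction of consumed M going to N: r_N/(r_N+r_P) = 0.6600.
C_N = 0.6600·C_{M0}·X = 0.6600×6.06×0.701 = 2.80 mol/dm³; Y_N = C_N/C_{M0} = 0.463.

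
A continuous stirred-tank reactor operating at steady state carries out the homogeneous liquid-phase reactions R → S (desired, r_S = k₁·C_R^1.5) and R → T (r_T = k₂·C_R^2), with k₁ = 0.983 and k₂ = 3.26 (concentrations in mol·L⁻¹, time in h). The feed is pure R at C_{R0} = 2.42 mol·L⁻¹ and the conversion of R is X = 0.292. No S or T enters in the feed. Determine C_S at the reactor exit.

Exit C_R = C_{R0}(1−X) = 2.42×0.708 = 1.713 mol·L⁻¹.
Rates in a CSTR are evaluated at the outlet concentration: r_S = 0.983×1.713^1.5 = 2.205, r_T = 3.26×1.713^2 = 9.570.
Fraction of consumed R going to S: r_S/(r_S+r_T) = 0.1872.
C_S = 0.1872·C_{R0}·X = 0.1872×2.42×0.292 = 0.132 mol·L⁻¹.

0.132 mol·L⁻¹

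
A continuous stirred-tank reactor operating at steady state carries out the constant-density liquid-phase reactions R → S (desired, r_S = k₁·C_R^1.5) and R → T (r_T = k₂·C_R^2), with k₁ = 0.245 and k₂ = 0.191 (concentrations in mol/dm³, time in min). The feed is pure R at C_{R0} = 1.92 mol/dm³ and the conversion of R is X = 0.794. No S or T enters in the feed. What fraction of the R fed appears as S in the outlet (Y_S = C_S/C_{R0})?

Exit C_R = C_{R0}(1−X) = 1.92×0.206 = 0.3955 mol/dm³.
Rates in a CSTR are evaluated at the outlet concentration: r_S = 0.245×0.3955^1.5 = 0.06094, r_T = 0.191×0.3955^2 = 0.02988.
Fraction of consumed R going to S: r_S/(r_S+r_T) = 0.6710.
C_S = 0.6710·C_{R0}·X = 0.6710×1.92×0.794 = 1.02 mol/dm³; Y_S = C_S/C_{R0} = 0.533.

0.533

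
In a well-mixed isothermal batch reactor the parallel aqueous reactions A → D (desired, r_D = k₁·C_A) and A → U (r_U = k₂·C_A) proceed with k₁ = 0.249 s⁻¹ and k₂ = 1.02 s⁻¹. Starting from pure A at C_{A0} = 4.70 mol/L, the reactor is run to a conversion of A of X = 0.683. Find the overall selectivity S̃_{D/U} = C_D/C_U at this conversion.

0.244

C_A = C_{A0}(1−X) = 1.490 mol/L.
Both paths are first order in A, so the instantaneous fraction to D is constant: dC_D/d(−C_A) = k₁/(k₁+k₂) = 0.1962.
C_D = 0.1962·(C_{A0}−C_A) = 0.1962×3.210 = 0.630 mol/L.
C_U = (C_{A0}−C_A)−C_D = 2.580 mol/L; S̃_{D/U} = 0.6299/2.580 = 0.244.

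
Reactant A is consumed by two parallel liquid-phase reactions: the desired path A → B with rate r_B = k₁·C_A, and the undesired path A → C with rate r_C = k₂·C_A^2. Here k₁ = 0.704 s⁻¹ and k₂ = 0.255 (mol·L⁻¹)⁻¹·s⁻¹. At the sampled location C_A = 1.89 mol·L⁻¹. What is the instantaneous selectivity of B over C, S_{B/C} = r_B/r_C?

1.46

S_{B/C} = r_B/r_C = (k₁·C_A)/(k₂·C_A^2) = (k₁/k₂)·C_A⁻¹.
= (0.704×1.890) / (0.255×1.890^2) = 1.331/0.9109 = 1.46.
The undesired path is higher order in A, so low C_A (CSTR or dilute feed) favours B.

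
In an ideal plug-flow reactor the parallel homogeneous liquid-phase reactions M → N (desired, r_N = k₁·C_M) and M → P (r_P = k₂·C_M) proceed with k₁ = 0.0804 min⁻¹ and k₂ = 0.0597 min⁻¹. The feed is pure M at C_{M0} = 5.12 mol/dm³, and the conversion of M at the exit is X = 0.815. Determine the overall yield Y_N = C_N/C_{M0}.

0.468

C_M = C_{M0}(1−X) = 0.9472 mol/dm³.
Both paths are first order in M, so the instantaneous fraction to N is constant: dC_N/d(−C_M) = k₁/(k₁+k₂) = 0.5739.
C_N = 0.5739·(C_{M0}−C_M) = 0.5739×4.173 = 2.39 mol/dm³.
Y_N = C_N/C_{M0} = 2.395/5.12 = 0.468.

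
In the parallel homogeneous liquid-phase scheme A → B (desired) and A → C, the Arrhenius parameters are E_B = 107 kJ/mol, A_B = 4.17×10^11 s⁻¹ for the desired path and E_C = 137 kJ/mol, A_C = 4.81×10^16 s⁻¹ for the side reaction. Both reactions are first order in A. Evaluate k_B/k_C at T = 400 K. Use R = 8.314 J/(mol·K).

0.0717

Since both paths have the same order in A, the concentration cancels and S_{B/C} = k_B/k_C = (A_B/A_C)·exp[(E_C−E_B)/(RT)].
(E_C−E_B)/(RT) = (137−107)×10³/(8.314×400) = 30000/3326 = 9.021.
k_B/k_C = (4.17×10^11/4.81×10^16)·exp(9.021) = 8.669×10^-6 × 8274 = 0.0717.
Since E_B < E_C, lowering the temperature improves selectivity toward B.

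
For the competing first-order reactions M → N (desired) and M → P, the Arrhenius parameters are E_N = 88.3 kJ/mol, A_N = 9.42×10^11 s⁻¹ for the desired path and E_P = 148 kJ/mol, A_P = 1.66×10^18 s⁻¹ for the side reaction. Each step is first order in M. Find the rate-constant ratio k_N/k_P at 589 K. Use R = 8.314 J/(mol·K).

k_N/k_P = (A_N/A_P)·exp[−(E_N−E_P)/(RT)] = (A_N/A_P)·exp[(E_P−E_N)/(RT)].
(E_P−E_N)/(RT) = (148−88.3)×10³/(8.314×589) = 59700/4897 = 12.19.
k_N/k_P = (9.42×10^11/1.66×10^18)·exp(12.19) = 5.675×10^-7 × 1.971×10^5 = 0.112.
Since E_N < E_P, lowering the temperature improves selectivity toward N.

0.112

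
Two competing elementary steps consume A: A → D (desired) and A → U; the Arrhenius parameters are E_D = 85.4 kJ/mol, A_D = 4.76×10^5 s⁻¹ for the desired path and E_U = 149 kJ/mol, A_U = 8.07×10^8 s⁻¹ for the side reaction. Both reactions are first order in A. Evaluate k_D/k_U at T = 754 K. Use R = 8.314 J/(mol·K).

15.0

k_D/k_U = (A_D/A_U)·exp[−(E_D−E_U)/(RT)] = (A_D/A_U)·exp[(E_U−E_D)/(RT)].
(E_U−E_D)/(RT) = (149−85.4)×10³/(8.314×754) = 63600/6269 = 10.15.
k_D/k_U = (4.76×10^5/8.07×10^8)·exp(10.15) = 5.898×10^-4 × 25478 = 15.0.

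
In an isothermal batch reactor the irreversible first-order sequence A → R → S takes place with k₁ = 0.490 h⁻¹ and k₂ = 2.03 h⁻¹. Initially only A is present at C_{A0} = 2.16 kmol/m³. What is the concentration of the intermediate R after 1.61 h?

0.286 kmol/m³

For first-order series with pure A initially, C_R(t) = k₁C_{A0}/(k₂−k₁)·(e^(−k₁t) − e^(−k₂t)).
e^(−k₁t) = e^(−0.490×1.61) = e^(−0.7889) = 0.4543; e^(−k₂t) = e^(−3.268) = 0.03807.
C_R = 0.490×2.16/(2.03−0.490) × (0.4543−0.03807) = 0.6873×0.4163 = 0.2861 kmol/m³.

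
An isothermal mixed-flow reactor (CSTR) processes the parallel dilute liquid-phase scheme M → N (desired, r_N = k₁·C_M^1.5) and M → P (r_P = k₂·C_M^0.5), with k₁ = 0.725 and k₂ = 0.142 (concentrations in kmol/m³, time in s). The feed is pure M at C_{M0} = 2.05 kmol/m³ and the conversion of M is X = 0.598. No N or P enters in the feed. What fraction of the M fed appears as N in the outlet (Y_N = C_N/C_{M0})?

0.483

Exit C_M = C_{M0}(1−X) = 2.05×0.402 = 0.8241 kmol/m³.
In a CSTR the entire volume is at exit conditions, so r_N = 0.725×0.8241^1.5 = 0.5424 and r_P = 0.142×0.8241^0.5 = 0.1289.
Fraction of consumed M going to N: r_N/(r_N+r_P) = 0.8080.
C_N = 0.8080·C_{M0}·X = 0.8080×2.05×0.598 = 0.990 kmol/m³; Y_N = C_N/C_{M0} = 0.483.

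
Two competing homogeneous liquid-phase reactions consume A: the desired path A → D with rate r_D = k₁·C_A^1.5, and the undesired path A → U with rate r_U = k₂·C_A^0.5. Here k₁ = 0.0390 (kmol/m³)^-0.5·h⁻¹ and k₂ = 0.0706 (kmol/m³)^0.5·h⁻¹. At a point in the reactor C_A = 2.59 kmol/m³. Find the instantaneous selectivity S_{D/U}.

S_{D/U} = r_D/r_U = (k₁·C_A^1.5)/(k₂·C_A^0.5) = (k₁/k₂)·C_A.
= (0.0390×2.590^1.5) / (0.0706×2.590^0.5) = 0.1626/0.1136 = 1.43.

1.43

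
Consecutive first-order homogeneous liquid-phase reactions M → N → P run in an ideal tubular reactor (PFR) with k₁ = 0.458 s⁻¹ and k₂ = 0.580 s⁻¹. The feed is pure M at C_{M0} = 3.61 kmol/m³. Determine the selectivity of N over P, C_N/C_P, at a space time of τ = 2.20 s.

The intermediate concentration in a first-order A→B→C sequence is C_N = k₁C_{M0}(e^(−k₁τ) − e^(−k₂τ))/(k₂−k₁).
e^(−k₁τ) = e^(−0.458×2.20) = e^(−1.008) = 0.3651; e^(−k₂τ) = e^(−1.276) = 0.2792.
C_N = 0.458×3.61/(0.580−0.458) × (0.3651−0.2792) = 13.55×0.08594 = 1.165 kmol/m³.
C_M = C_{M0}e^(−k₁τ) = 1.318 kmol/m³, so C_P = C_{M0}−C_M−C_N = 1.127 kmol/m³; C_N/C_P = 1.03.

1.03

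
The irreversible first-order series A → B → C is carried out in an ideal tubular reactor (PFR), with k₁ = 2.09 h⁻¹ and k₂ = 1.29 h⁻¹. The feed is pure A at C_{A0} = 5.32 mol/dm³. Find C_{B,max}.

At the optimum, C_{B,max}/C_{A0} = (k₁/k₂)^[k₂/(k₂−k₁)].
= (2.09/1.29)^(1.29/(1.29−2.09)) = (1.620)^(-1.613) = 0.4593.
C_{B,max} = 0.4593×5.32 = 2.44 mol/dm³.

2.44 mol/dm³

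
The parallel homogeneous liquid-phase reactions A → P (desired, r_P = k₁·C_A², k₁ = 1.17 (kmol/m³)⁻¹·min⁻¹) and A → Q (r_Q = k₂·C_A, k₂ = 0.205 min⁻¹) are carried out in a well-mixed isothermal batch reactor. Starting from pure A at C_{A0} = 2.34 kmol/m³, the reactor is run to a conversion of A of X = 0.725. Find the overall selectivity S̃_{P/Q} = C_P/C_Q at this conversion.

7.63

C_A = C_{A0}(1−X) = 0.6435 kmol/m³.
Along a PFR/batch, dC_Q/dC_A = −r_Q/(r_P+r_Q) = −k₂/(k₂+k₁·C_A).
Integrating from C_{A0} to C_A: C_Q = (0.205/1.17)·ln[(0.205+1.17·2.34)/(0.205+1.17·0.643)] = 0.1752·ln(2.943/0.9579) = 0.1967 kmol/m³.
Then C_P = (C_{A0}−C_A) − C_Q = 1.696 − 0.1967 = 1.500 kmol/m³.
S̃_{P/Q} = C_P/C_Q = 1.500/0.1967 = 7.63.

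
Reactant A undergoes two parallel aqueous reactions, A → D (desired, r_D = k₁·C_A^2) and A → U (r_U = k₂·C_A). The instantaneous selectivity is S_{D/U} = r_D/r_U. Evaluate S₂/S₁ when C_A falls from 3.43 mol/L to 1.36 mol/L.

S_{D/U} = (k₁/k₂)·C_A, so S₂/S₁ = (C_{A,2}/C_{A,1}).
= 1.36/3.43 = 0.397.

0.397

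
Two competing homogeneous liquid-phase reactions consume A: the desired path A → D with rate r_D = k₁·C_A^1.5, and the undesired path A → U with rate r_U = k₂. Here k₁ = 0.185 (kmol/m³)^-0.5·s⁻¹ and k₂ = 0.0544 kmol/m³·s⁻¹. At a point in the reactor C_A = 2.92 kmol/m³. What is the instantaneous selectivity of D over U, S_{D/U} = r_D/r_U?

17.0

S_{D/U} = r_D/r_U = (k₁·C_A^1.5)/(k₂) = (k₁/k₂)·C_A^1.5.
= (0.185×2.920^1.5) / (0.0544) = 0.9231/0.05440 = 17.0.
Since the desired path is higher order in A, keeping C_A high (PFR or concentrated feed) favours D.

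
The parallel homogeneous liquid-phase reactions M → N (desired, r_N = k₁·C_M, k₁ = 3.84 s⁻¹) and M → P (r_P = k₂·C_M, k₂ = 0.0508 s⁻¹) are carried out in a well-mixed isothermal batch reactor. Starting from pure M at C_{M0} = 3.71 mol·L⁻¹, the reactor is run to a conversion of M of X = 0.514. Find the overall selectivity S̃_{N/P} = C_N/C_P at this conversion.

C_M = C_{M0}(1−X) = 1.803 mol·L⁻¹.
Both paths are first order in M, so the instantaneous fraction to N is constant: dC_N/d(−C_M) = k₁/(k₁+k₂) = 0.9869.
C_N = 0.9869·(C_{M0}−C_M) = 0.9869×1.907 = 1.88 mol·L⁻¹.
C_P = (C_{M0}−C_M)−C_N = 0.02490 mol·L⁻¹; S̃_{N/P} = 1.882/0.02490 = 75.6.

75.6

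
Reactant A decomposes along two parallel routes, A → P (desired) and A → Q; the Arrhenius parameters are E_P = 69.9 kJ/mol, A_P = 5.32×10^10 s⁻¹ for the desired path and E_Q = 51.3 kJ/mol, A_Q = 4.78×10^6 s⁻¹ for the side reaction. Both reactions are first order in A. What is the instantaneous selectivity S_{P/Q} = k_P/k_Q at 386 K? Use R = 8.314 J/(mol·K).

k_P/k_Q = (A_P/A_Q)·exp[−(E_P−E_Q)/(RT)] = (A_P/A_Q)·exp[(E_Q−E_P)/(RT)].
(E_Q−E_P)/(RT) = (51.3−69.9)×10³/(8.314×386) = -18600/3209 = -5.796.
k_P/k_Q = (5.32×10^10/4.78×10^6)·exp(-5.796) = 11130 × 0.003040 = 33.8.

33.8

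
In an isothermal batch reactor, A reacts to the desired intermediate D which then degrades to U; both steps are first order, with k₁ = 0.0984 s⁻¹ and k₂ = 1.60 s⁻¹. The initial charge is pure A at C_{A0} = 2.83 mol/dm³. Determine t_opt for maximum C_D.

1.86 s

The intermediate peaks when r₁ = r₂, i.e. k₁e^(−k₁t) = k₂e^(−k₂t), giving t_opt = ln(k₂/k₁)/(k₂−k₁).
= ln(1.60/0.0984)/(1.60−0.0984) = ln(16.26)/1.502 = 2.789/1.502 = 1.86 s.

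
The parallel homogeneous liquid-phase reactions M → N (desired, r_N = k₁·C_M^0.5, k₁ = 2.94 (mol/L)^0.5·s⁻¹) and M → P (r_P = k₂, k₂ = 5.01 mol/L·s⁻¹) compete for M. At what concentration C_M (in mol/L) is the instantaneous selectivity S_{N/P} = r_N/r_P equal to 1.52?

S_{N/P} = (k₁/k₂)·C_M^0.5 ⇒ C_M = (S·k₂/k₁)^(2).
= (1.52×5.01/2.94)^(2) = (2.590)^(2) = 6.71 mol/L.

6.71 mol/L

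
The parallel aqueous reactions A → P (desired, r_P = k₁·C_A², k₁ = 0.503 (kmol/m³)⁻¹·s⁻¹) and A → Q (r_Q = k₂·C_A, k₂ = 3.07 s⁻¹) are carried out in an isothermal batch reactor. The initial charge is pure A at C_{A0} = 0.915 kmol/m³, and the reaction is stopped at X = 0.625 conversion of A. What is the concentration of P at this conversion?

0.0531 kmol/m³

C_A = C_{A0}(1−X) = 0.3431 kmol/m³.
Along a PFR/batch, dC_Q/dC_A = −r_Q/(r_P+r_Q) = −k₂/(k₂+k₁·C_A).
Integrating from C_{A0} to C_A: C_Q = (3.07/0.503)·ln[(3.07+0.503·0.915)/(3.07+0.503·0.343)] = 6.103·ln(3.530/3.243) = 0.5188 kmol/m³.
Then C_P = (C_{A0}−C_A) − C_Q = 0.5719 − 0.5188 = 0.05312 kmol/m³.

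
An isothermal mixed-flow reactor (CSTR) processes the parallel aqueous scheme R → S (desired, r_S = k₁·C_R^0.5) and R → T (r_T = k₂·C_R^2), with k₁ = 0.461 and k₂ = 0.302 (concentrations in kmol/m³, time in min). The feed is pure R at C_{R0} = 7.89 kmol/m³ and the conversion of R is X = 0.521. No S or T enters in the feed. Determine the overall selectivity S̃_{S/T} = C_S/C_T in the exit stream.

0.208

Exit C_R = C_{R0}(1−X) = 7.89×0.479 = 3.779 kmol/m³.
A CSTR operates uniformly at the exit composition, giving r_S = 0.8962 and r_T = 4.314 (each k·C_R^n at C_R = 3.779).
Overall selectivity = C_S/C_T = r_Sτ/(r_Tτ) = r_S/r_T = 0.208.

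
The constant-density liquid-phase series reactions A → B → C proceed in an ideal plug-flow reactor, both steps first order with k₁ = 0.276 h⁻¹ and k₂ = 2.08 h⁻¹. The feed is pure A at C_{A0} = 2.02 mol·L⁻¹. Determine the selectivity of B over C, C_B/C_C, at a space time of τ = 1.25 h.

The intermediate concentration in a first-order A→B→C sequence is C_B = k₁C_{A0}(e^(−k₁τ) − e^(−k₂τ))/(k₂−k₁).
e^(−k₁τ) = e^(−0.276×1.25) = e^(−0.3450) = 0.7082; e^(−k₂τ) = e^(−2.600) = 0.07427.
C_B = 0.276×2.02/(2.08−0.276) × (0.7082−0.07427) = 0.3090×0.6339 = 0.1959 mol·L⁻¹.
C_A = C_{A0}e^(−k₁τ) = 1.431 mol·L⁻¹, so C_C = C_{A0}−C_A−C_B = 0.3935 mol·L⁻¹; C_B/C_C = 0.498.

0.498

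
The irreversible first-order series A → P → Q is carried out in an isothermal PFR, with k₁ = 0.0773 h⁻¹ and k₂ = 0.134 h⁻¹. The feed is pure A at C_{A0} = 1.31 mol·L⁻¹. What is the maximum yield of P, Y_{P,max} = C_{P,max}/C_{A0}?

0.272

Evaluating C_P at τ_opt = ln(k₂/k₁)/(k₂−k₁) gives C_{P,max}/C_{A0} = (k₁/k₂)^[k₂/(k₂−k₁)].
= (0.0773/0.134)^(0.134/(0.134−0.0773)) = (0.5769)^(2.363) = 0.2725.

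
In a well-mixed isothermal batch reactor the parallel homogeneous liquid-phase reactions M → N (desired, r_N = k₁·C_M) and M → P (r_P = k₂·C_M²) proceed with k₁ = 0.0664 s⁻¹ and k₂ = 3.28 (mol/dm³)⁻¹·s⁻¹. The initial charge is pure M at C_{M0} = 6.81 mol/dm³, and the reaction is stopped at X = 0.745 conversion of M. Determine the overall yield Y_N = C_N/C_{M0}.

C_M = C_{M0}(1−X) = 1.737 mol/dm³.
Along a PFR/batch, dC_N/dC_M = −r_N/(r_N+r_P) = −k₁/(k₁+k₂·C_M).
Integrating from C_{M0} to C_M: C_N = (0.0664/3.28)·ln[(0.0664+3.28·6.81)/(0.0664+3.28·1.74)] = 0.02024·ln(22.40/5.762) = 0.02749 mol/dm³.
Y_N = C_N/C_{M0} = 0.02749/6.81 = 0.00404.

0.00404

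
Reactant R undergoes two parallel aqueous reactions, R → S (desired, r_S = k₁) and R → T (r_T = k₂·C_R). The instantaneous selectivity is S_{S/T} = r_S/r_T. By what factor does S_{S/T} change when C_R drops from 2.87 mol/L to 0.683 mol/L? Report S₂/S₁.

S_{S/T} = (k₁/k₂)·C_R⁻¹, so S₂/S₁ = (C_{R,2}/C_{R,1})⁻¹.
= 2.87/0.683 = 4.20.

4.20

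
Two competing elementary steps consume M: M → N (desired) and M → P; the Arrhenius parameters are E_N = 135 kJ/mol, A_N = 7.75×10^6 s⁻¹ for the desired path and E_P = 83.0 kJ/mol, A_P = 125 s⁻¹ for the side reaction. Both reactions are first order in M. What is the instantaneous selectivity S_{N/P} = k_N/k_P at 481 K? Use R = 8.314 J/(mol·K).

0.140

With equal orders, S_{N/P} = k_N/k_P = (A_N/A_P)·exp[(E_P−E_N)/(RT)].
(E_P−E_N)/(RT) = (83.0−135)×10³/(8.314×481) = -52000/3999 = -13.00.
k_N/k_P = (7.75×10^6/125)·exp(-13.00) = 62000 × 2.253×10^-6 = 0.140.
Since E_N > E_P, raising the temperature improves selectivity toward N.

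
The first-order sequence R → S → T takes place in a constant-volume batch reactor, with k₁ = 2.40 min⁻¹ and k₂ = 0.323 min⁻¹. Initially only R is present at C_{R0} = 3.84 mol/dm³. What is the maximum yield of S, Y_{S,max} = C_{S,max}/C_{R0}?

0.732

For a first-order series the maximum intermediate yield is C_{S,max}/C_{R0} = (k₁/k₂)^[k₂/(k₂−k₁)].
= (2.40/0.323)^(0.323/(0.323−2.40)) = (7.430)^(-0.1555) = 0.7321.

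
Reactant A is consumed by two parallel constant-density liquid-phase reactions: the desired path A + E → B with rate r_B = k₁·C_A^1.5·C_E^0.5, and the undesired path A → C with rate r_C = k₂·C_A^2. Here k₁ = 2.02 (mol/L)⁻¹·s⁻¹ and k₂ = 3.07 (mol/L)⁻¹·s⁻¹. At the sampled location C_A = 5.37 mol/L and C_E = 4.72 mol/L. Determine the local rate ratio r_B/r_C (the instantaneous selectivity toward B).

S_{B/C} = r_B/r_C = (k₁·C_A^1.5·C_E^0.5)/(k₂·C_A^2) = (k₁/k₂)·C_A^-0.5·C_E^0.5.
= (2.02×5.370^1.5×4.720^0.5) / (3.07×5.370^2) = 54.61/88.53 = 0.617.
The undesired path is higher order in A, so low C_A (CSTR or dilute feed) favours B.

0.617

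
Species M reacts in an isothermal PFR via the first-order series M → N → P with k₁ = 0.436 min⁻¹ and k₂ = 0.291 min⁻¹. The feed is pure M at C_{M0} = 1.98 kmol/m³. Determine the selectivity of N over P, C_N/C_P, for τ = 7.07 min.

0.348

For first-order series with pure M initially, C_N(τ) = k₁C_{M0}/(k₂−k₁)·(e^(−k₁τ) − e^(−k₂τ)).
e^(−k₁τ) = e^(−0.436×7.07) = e^(−3.083) = 0.04584; e^(−k₂τ) = e^(−2.057) = 0.1278.
C_N = 0.436×1.98/(0.291−0.436) × (0.04584−0.1278) = (-5.954)×(-0.08195) = 0.4879 kmol/m³.
C_M = C_{M0}e^(−k₁τ) = 0.09077 kmol/m³, so C_P = C_{M0}−C_M−C_N = 1.401 kmol/m³; C_N/C_P = 0.348.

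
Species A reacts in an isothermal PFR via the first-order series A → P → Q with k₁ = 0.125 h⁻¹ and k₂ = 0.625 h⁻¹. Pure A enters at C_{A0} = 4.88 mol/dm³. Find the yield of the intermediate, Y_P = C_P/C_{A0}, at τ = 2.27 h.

Solving the coupled first-order balances gives C_P(τ) = [k₁/(k₂−k₁)]·C_{A0}·(e^(−k₁τ) − e^(−k₂τ)).
e^(−k₁τ) = e^(−0.125×2.27) = e^(−0.2838) = 0.7530; e^(−k₂τ) = e^(−1.419) = 0.2420.
C_P = 0.125×4.88/(0.625−0.125) × (0.7530−0.2420) = 1.220×0.5109 = 0.6233 mol/dm³.
Y_P = C_P/C_{A0} = 0.6233/4.88 = 0.128.

0.128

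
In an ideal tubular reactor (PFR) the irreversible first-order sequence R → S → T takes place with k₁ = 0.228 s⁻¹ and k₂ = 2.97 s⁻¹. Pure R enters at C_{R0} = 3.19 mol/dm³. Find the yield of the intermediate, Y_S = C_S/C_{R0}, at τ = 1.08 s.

The intermediate concentration in a first-order A→B→C sequence is C_S = k₁C_{R0}(e^(−k₁τ) − e^(−k₂τ))/(k₂−k₁).
e^(−k₁τ) = e^(−0.228×1.08) = e^(−0.2462) = 0.7817; e^(−k₂τ) = e^(−3.208) = 0.04045.
C_S = 0.228×3.19/(2.97−0.228) × (0.7817−0.04045) = 0.2653×0.7413 = 0.1966 mol/dm³.
Y_S = C_S/C_{R0} = 0.1966/3.19 = 0.0616.

0.0616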